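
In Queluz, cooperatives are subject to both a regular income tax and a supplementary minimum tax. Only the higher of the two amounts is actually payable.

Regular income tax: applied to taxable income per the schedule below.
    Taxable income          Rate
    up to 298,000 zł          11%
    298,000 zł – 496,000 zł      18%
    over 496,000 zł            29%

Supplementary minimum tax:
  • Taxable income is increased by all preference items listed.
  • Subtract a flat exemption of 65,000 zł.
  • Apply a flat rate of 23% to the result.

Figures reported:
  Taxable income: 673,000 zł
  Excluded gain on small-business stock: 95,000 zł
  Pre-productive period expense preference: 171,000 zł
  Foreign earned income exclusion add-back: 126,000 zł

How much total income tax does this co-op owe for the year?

Regular income tax:
  298,000 zł × 11% = 32,780 zł
  198,000 zł × 18% = 35,640 zł
  177,000 zł × 29% = 51,330 zł
  → 119,750 zł

Supplementary minimum tax:
  Adjusted income: 673,000 zł + 95,000 zł + 171,000 zł + 126,000 zł = 1,065,000 zł
  Less exemption 65,000 zł → base 1,000,000 zł
  1,000,000 zł × 23% = 230,000 zł

230,000 zł > 119,750 zł, so the supplementary minimum tax is the binding amount.

230,000 zł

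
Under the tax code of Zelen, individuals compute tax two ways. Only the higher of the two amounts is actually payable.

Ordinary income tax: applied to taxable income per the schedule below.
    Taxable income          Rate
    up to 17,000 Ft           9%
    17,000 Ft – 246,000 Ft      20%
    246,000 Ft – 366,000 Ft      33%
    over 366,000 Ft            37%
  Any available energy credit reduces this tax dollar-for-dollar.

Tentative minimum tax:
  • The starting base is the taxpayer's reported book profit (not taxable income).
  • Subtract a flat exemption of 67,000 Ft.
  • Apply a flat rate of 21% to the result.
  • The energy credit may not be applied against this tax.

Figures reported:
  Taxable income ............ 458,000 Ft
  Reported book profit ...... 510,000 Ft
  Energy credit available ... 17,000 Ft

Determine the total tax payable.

103,970 Ft

Tentative minimum tax:
  Base (reported book profit): 510,000 Ft
  Less exemption 67,000 Ft → base 443,000 Ft
  443,000 Ft × 21% = 93,030 Ft

Ordinary income tax:
  17,000 Ft × 9% = 1,530 Ft
  229,000 Ft × 20% = 45,800 Ft
  120,000 Ft × 33% = 39,600 Ft
  92,000 Ft × 37% = 34,040 Ft
  → 120,970 Ft
  Less energy credit 17,000 Ft → 103,970 Ft

103,970 Ft > 93,030 Ft, so the ordinary income tax governs.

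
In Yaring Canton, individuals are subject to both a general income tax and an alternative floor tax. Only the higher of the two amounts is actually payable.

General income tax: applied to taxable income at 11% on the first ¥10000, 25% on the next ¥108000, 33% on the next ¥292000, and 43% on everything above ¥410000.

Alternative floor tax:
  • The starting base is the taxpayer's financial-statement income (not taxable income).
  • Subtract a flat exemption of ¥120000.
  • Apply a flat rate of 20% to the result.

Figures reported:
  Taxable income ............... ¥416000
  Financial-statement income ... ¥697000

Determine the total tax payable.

¥127040

General income tax:
  ¥10000 × 11% = ¥1100
  ¥108000 × 25% = ¥27000
  ¥292000 × 33% = ¥96360
  ¥6000 × 43% = ¥2580
  → ¥127040

Alternative floor tax:
  Base (financial-statement income): ¥697000
  Less exemption ¥120000 → base ¥577000
  ¥577000 × 20% = ¥115400

¥127040 > ¥115400, so the general income tax governs.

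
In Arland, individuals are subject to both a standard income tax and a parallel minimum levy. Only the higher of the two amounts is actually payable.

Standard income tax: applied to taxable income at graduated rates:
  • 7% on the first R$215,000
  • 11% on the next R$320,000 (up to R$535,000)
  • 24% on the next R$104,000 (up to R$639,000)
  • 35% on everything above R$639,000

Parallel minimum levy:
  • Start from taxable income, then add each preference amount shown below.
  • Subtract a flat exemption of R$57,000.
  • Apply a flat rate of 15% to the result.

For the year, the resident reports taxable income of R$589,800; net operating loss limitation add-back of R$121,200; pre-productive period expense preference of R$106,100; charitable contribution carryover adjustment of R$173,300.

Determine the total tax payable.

Standard income tax:
  R$215,000 × 7% = R$15,050
  R$320,000 × 11% = R$35,200
  R$54,800 × 24% = R$13,152
  → R$63,402

Parallel minimum levy:
  Adjusted income: R$589,800 + R$121,200 + R$106,100 + R$173,300 = R$990,400
  Less exemption R$57,000 → base R$933,400
  R$933,400 × 15% = R$140,010

R$140,010 > R$63,402, so the parallel minimum levy is the binding amount.

R$140,010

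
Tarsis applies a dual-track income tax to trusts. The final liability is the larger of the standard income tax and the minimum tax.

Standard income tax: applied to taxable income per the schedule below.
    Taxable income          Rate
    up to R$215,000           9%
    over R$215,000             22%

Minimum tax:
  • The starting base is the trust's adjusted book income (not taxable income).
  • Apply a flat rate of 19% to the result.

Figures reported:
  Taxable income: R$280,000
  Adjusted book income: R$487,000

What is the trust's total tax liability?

R$92,530

Minimum tax:
  Base (adjusted book income): R$487,000
  R$487,000 × 19% = R$92,530

Standard income tax:
  R$215,000 × 9% = R$19,350
  R$65,000 × 22% = R$14,300
  → R$33,650

R$92,530 > R$33,650, so the minimum tax is the binding amount.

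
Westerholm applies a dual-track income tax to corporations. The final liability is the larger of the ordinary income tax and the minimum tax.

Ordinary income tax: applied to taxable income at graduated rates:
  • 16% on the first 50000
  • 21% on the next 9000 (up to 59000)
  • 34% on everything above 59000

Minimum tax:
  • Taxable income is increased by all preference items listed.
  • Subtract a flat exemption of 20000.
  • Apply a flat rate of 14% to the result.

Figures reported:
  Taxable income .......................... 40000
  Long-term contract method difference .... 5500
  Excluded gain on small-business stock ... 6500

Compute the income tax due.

6400

Minimum tax:
  Adjusted income: 40000 + 5500 + 6500 = 52000
  Less exemption 20000 → base 32000
  32000 × 14% = 4480

Ordinary income tax:
  40000 × 16% = 6400

6400 > 4480, so the ordinary income tax governs.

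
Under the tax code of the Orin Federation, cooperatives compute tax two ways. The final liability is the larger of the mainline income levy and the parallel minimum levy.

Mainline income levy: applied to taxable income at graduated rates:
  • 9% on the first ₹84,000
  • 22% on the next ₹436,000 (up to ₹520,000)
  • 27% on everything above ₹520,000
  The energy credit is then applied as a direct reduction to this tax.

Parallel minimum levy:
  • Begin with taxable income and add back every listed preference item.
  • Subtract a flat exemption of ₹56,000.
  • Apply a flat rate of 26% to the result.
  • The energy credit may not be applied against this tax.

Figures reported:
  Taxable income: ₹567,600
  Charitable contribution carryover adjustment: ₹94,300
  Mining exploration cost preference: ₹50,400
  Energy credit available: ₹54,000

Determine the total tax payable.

Mainline income levy:
  ₹84,000 × 9% = ₹7,560
  ₹436,000 × 22% = ₹95,920
  ₹47,600 × 27% = ₹12,852
  → ₹116,332
  Less energy credit ₹54,000 → ₹62,332

Parallel minimum levy:
  Adjusted income: ₹567,600 + ₹94,300 + ₹50,400 = ₹712,300
  Less exemption ₹56,000 → base ₹656,300
  ₹656,300 × 26% = ₹170,638

₹170,638 > ₹62,332, so the parallel minimum levy is the binding amount.

₹170,638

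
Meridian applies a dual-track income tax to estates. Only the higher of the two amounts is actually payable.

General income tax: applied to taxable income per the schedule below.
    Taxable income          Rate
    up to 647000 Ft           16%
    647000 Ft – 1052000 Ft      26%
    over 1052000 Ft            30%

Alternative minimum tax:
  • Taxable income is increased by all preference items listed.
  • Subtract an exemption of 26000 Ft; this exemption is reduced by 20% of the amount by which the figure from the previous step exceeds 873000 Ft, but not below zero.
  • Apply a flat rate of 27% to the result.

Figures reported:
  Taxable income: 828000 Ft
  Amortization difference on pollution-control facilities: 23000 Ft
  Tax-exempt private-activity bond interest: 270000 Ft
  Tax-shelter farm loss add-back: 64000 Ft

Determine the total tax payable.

319950 Ft

Alternative minimum tax:
  Adjusted income: 828000 Ft + 23000 Ft + 270000 Ft + 64000 Ft = 1185000 Ft
  Exemption: 20% × (1185000 Ft − 873000 Ft) = 62400 Ft ≥ 26000 Ft, so the exemption is fully phased out
  Base: 1185000 Ft − 0 Ft = 1185000 Ft
  1185000 Ft × 27% = 319950 Ft

General income tax:
  647000 Ft × 16% = 103520 Ft
  181000 Ft × 26% = 47060 Ft
  → 150580 Ft

319950 Ft > 150580 Ft, so the alternative minimum tax is the binding amount.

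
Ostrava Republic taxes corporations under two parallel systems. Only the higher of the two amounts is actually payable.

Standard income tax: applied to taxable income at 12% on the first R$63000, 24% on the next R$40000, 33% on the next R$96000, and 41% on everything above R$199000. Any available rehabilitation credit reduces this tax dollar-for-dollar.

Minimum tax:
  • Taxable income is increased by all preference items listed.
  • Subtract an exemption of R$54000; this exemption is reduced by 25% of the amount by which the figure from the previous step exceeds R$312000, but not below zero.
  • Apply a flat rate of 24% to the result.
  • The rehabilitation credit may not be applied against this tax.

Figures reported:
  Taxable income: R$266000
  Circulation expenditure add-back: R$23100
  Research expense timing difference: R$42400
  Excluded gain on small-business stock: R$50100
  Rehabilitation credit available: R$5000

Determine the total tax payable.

Standard income tax:
  R$63000 × 12% = R$7560
  R$40000 × 24% = R$9600
  R$96000 × 33% = R$31680
  R$67000 × 41% = R$27470
  → R$76310
  Less rehabilitation credit R$5000 → R$71310

Minimum tax:
  Adjusted income: R$266000 + R$23100 + R$42400 + R$50100 = R$381600
  Exemption: R$54000 − 25% × (R$381600 − R$312000) = R$54000 − R$17400 = R$36600
  Base: R$381600 − R$36600 = R$345000
  R$345000 × 24% = R$82800

R$82800 > R$71310, so the minimum tax is the binding amount.

R$82800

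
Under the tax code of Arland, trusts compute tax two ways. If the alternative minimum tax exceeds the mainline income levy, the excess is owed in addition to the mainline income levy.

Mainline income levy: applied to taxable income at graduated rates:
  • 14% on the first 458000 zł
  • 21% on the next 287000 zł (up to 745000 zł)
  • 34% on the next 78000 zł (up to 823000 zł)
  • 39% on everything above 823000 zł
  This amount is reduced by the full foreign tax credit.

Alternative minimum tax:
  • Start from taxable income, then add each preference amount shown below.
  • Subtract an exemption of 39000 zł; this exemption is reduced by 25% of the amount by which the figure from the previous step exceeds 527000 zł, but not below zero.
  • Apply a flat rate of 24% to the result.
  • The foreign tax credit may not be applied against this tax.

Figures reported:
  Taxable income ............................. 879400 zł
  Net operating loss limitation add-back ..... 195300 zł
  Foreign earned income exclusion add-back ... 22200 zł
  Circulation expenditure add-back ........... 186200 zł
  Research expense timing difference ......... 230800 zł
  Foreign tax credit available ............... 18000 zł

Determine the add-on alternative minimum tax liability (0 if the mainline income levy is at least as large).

Alternative minimum tax:
  Adjusted income: 879400 zł + 195300 zł + 22200 zł + 186200 zł + 230800 zł = 1513900 zł
  Exemption: 25% × (1513900 zł − 527000 zł) = 246725 zł ≥ 39000 zł, so the exemption is fully phased out
  Base: 1513900 zł − 0 zł = 1513900 zł
  1513900 zł × 24% = 363336 zł

Mainline income levy:
  458000 zł × 14% = 64120 zł
  287000 zł × 21% = 60270 zł
  78000 zł × 34% = 26520 zł
  56400 zł × 39% = 21996 zł
  → 172906 zł
  Less foreign tax credit 18000 zł → 154906 zł

Excess of alternative minimum tax over mainline income levy: 363336 zł − 154906 zł = 208430 zł.

208430 zł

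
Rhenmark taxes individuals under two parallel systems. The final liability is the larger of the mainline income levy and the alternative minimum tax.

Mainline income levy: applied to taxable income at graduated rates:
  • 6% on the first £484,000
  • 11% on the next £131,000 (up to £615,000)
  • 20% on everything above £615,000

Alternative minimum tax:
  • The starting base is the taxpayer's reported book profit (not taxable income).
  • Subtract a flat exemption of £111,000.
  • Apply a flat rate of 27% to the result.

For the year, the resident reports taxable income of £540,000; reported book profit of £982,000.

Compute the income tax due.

Alternative minimum tax:
  Base (reported book profit): £982,000
  Less exemption £111,000 → base £871,000
  £871,000 × 27% = £235,170

Mainline income levy:
  £484,000 × 6% = £29,040
  £56,000 × 11% = £6,160
  → £35,200

£235,170 > £35,200, so the alternative minimum tax is the binding amount.

£235,170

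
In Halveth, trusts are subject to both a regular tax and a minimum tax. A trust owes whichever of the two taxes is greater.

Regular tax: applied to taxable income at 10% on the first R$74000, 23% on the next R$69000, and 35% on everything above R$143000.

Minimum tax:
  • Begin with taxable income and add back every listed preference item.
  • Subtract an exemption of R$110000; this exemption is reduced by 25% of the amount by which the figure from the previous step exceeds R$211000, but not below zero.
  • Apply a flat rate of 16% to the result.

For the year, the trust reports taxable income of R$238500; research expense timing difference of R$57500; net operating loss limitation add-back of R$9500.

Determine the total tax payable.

Regular tax:
  R$74000 × 10% = R$7400
  R$69000 × 23% = R$15870
  R$95500 × 35% = R$33425
  → R$56695

Minimum tax:
  Adjusted income: R$238500 + R$57500 + R$9500 = R$305500
  Exemption: R$110000 − 25% × (R$305500 − R$211000) = R$110000 − R$23625 = R$86375
  Base: R$305500 − R$86375 = R$219125
  R$219125 × 16% = R$35060

R$56695 > R$35060, so the regular tax governs.

R$56695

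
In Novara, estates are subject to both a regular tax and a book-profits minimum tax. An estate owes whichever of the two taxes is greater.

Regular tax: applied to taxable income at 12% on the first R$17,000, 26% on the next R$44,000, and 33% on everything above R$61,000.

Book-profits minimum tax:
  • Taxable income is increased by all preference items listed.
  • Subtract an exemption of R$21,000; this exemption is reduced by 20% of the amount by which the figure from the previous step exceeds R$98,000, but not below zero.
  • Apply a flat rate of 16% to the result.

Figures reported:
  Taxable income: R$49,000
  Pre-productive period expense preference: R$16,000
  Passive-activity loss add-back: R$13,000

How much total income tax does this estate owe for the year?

R$10,360

Regular tax:
  R$17,000 × 12% = R$2,040
  R$32,000 × 26% = R$8,320
  → R$10,360

Book-profits minimum tax:
  Adjusted income: R$49,000 + R$16,000 + R$13,000 = R$78,000
  Exemption: R$78,000 ≤ R$98,000, so full R$21,000 applies
  Base: R$78,000 − R$21,000 = R$57,000
  R$57,000 × 16% = R$9,120

R$10,360 > R$9,120, so the regular tax governs.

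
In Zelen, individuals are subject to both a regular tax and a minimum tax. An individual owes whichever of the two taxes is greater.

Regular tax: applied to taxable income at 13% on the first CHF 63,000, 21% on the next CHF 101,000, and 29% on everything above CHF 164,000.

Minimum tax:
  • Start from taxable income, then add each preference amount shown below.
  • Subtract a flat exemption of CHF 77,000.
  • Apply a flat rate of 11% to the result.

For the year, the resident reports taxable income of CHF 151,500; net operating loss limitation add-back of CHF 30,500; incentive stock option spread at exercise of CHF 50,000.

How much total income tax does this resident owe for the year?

Regular tax:
  CHF 63,000 × 13% = CHF 8,190
  CHF 88,500 × 21% = CHF 18,585
  → CHF 26,775

Minimum tax:
  Adjusted income: CHF 151,500 + CHF 30,500 + CHF 50,000 = CHF 232,000
  Less exemption CHF 77,000 → base CHF 155,000
  CHF 155,000 × 11% = CHF 17,050

CHF 26,775 > CHF 17,050, so the regular tax governs.

CHF 26,775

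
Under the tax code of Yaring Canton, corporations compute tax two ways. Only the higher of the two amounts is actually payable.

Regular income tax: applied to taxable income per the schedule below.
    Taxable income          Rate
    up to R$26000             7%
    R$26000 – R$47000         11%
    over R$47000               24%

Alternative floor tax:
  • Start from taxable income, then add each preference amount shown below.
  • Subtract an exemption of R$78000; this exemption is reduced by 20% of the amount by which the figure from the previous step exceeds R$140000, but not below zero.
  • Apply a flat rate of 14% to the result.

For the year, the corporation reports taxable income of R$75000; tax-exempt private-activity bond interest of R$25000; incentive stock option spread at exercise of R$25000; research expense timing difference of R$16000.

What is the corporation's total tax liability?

R$10850

Regular income tax:
  R$26000 × 7% = R$1820
  R$21000 × 11% = R$2310
  R$28000 × 24% = R$6720
  → R$10850

Alternative floor tax:
  Adjusted income: R$75000 + R$25000 + R$25000 + R$16000 = R$141000
  Exemption: R$78000 − 20% × (R$141000 − R$140000) = R$78000 − R$200 = R$77800
  Base: R$141000 − R$77800 = R$63200
  R$63200 × 14% = R$8848

R$10850 > R$8848, so the regular income tax governs.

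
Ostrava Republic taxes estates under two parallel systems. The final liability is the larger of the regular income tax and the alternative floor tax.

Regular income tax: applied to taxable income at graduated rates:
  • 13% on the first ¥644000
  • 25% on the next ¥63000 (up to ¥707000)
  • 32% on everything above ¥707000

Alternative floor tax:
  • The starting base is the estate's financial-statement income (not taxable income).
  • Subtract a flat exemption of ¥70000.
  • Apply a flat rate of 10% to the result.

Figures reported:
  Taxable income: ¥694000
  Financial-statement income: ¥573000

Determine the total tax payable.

Regular income tax:
  ¥644000 × 13% = ¥83720
  ¥50000 × 25% = ¥12500
  → ¥96220

Alternative floor tax:
  Base (financial-statement income): ¥573000
  Less exemption ¥70000 → base ¥503000
  ¥503000 × 10% = ¥50300

¥96220 > ¥50300, so the regular income tax governs.

¥96220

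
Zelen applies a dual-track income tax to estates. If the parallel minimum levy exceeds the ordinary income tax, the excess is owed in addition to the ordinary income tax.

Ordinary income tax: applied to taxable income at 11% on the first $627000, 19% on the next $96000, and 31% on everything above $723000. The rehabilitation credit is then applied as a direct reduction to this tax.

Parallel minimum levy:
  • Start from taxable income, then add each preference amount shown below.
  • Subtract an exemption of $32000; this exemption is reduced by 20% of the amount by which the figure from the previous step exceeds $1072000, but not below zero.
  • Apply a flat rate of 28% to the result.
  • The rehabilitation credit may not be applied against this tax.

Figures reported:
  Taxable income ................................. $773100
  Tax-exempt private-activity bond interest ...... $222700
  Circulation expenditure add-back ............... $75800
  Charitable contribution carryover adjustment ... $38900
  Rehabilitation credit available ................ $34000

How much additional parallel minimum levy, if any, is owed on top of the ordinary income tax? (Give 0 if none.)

$235395

Ordinary income tax:
  $627000 × 11% = $68970
  $96000 × 19% = $18240
  $50100 × 31% = $15531
  → $102741
  Less rehabilitation credit $34000 → $68741

Parallel minimum levy:
  Adjusted income: $773100 + $222700 + $75800 + $38900 = $1110500
  Exemption: $32000 − 20% × ($1110500 − $1072000) = $32000 − $7700 = $24300
  Base: $1110500 − $24300 = $1086200
  $1086200 × 28% = $304136

Excess of parallel minimum levy over ordinary income tax: $304136 − $68741 = $235395.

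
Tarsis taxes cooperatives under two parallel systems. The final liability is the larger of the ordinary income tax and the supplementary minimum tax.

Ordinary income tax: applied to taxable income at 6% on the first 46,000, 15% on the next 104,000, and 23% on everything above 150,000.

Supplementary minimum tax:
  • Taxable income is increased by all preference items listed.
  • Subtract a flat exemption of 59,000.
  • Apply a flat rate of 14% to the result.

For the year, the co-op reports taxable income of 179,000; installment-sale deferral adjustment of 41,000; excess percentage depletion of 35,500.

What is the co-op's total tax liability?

Ordinary income tax:
  46,000 × 6% = 2,760
  104,000 × 15% = 15,600
  29,000 × 23% = 6,670
  → 25,030

Supplementary minimum tax:
  Adjusted income: 179,000 + 41,000 + 35,500 = 255,500
  Less exemption 59,000 → base 196,500
  196,500 × 14% = 27,510

27,510 > 25,030, so the supplementary minimum tax is the binding amount.

27,510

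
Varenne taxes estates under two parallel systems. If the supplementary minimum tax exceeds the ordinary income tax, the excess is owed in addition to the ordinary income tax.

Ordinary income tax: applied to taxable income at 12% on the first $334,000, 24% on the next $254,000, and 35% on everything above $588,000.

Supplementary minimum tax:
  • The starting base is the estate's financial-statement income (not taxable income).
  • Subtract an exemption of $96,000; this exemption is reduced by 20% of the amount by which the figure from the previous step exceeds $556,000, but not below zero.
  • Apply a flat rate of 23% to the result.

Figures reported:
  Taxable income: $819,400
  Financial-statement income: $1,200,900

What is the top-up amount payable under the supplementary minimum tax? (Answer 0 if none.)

Supplementary minimum tax:
  Base (financial-statement income): $1,200,900
  Exemption: 20% × ($1,200,900 − $556,000) = $128,980 ≥ $96,000, so the exemption is fully phased out
  Base: $1,200,900 − $0 = $1,200,900
  $1,200,900 × 23% = $276,207

Ordinary income tax:
  $334,000 × 12% = $40,080
  $254,000 × 24% = $60,960
  $231,400 × 35% = $80,990
  → $182,030

Excess of supplementary minimum tax over ordinary income tax: $276,207 − $182,030 = $94,177.

$94,177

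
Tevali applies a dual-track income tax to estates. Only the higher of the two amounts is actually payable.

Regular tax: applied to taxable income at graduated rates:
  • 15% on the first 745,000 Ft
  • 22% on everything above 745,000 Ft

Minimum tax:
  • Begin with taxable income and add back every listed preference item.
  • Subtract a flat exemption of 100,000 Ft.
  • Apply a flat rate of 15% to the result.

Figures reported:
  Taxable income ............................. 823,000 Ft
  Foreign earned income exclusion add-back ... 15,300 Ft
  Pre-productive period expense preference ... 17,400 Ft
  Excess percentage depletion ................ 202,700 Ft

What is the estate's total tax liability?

Regular tax:
  745,000 Ft × 15% = 111,750 Ft
  78,000 Ft × 22% = 17,160 Ft
  → 128,910 Ft

Minimum tax:
  Adjusted income: 823,000 Ft + 15,300 Ft + 17,400 Ft + 202,700 Ft = 1,058,400 Ft
  Less exemption 100,000 Ft → base 958,400 Ft
  958,400 Ft × 15% = 143,760 Ft

143,760 Ft > 128,910 Ft, so the minimum tax is the binding amount.

143,760 Ft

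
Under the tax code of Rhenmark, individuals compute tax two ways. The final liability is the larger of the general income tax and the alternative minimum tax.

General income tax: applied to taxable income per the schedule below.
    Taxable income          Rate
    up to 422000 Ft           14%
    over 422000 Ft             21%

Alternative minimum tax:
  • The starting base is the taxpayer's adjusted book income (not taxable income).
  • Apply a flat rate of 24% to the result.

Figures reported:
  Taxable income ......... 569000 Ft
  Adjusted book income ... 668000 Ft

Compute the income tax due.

General income tax:
  422000 Ft × 14% = 59080 Ft
  147000 Ft × 21% = 30870 Ft
  → 89950 Ft

Alternative minimum tax:
  Base (adjusted book income): 668000 Ft
  668000 Ft × 24% = 160320 Ft

160320 Ft > 89950 Ft, so the alternative minimum tax is the binding amount.

160320 Ft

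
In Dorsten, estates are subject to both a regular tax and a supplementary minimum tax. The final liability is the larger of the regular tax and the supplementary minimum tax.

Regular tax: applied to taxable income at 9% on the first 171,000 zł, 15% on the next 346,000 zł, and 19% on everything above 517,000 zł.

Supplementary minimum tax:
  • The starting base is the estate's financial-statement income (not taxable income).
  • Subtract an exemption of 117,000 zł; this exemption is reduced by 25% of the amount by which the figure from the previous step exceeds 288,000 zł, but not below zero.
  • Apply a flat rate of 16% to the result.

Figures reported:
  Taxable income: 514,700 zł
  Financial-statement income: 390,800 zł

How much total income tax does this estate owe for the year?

66,945 zł

Regular tax:
  171,000 zł × 9% = 15,390 zł
  343,700 zł × 15% = 51,555 zł
  → 66,945 zł

Supplementary minimum tax:
  Base (financial-statement income): 390,800 zł
  Exemption: 117,000 zł − 25% × (390,800 zł − 288,000 zł) = 117,000 zł − 25,700 zł = 91,300 zł
  Base: 390,800 zł − 91,300 zł = 299,500 zł
  299,500 zł × 16% = 47,920 zł

66,945 zł > 47,920 zł, so the regular tax governs.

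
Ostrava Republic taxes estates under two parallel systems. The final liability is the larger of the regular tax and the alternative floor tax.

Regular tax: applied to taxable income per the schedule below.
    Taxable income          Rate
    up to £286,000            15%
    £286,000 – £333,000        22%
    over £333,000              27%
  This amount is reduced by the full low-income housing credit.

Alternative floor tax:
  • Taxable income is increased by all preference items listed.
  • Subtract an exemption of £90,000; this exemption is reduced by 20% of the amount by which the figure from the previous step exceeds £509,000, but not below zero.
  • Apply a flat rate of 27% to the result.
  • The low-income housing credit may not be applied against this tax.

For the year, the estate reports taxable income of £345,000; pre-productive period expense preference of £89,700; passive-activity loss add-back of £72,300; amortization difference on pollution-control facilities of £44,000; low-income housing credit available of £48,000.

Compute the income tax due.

£126,738

Regular tax:
  £286,000 × 15% = £42,900
  £47,000 × 22% = £10,340
  £12,000 × 27% = £3,240
  → £56,480
  Less low-income housing credit £48,000 → £8,480

Alternative floor tax:
  Adjusted income: £345,000 + £89,700 + £72,300 + £44,000 = £551,000
  Exemption: £90,000 − 20% × (£551,000 − £509,000) = £90,000 − £8,400 = £81,600
  Base: £551,000 − £81,600 = £469,400
  £469,400 × 27% = £126,738

£126,738 > £8,480, so the alternative floor tax is the binding amount.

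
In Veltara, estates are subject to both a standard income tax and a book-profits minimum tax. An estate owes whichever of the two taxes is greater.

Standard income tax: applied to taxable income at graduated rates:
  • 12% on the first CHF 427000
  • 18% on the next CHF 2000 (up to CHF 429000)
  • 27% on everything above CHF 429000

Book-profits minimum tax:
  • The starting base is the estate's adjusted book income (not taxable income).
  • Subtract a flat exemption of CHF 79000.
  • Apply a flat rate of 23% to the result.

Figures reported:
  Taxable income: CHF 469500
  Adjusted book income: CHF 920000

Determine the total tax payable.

Book-profits minimum tax:
  Base (adjusted book income): CHF 920000
  Less exemption CHF 79000 → base CHF 841000
  CHF 841000 × 23% = CHF 193430

Standard income tax:
  CHF 427000 × 12% = CHF 51240
  CHF 2000 × 18% = CHF 360
  CHF 40500 × 27% = CHF 10935
  → CHF 62535

CHF 193430 > CHF 62535, so the book-profits minimum tax is the binding amount.

CHF 193430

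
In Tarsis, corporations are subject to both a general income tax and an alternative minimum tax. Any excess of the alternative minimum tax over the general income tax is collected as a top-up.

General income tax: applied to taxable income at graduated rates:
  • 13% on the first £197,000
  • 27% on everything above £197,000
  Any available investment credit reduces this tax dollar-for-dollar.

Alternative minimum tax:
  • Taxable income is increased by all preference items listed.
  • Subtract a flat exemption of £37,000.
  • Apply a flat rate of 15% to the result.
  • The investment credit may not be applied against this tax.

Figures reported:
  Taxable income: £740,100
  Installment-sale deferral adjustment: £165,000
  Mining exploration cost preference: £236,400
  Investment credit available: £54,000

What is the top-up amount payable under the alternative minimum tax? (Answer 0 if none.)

General income tax:
  £197,000 × 13% = £25,610
  £543,100 × 27% = £146,637
  → £172,247
  Less investment credit £54,000 → £118,247

Alternative minimum tax:
  Adjusted income: £740,100 + £165,000 + £236,400 = £1,141,500
  Less exemption £37,000 → base £1,104,500
  £1,104,500 × 15% = £165,675

Excess of alternative minimum tax over general income tax: £165,675 − £118,247 = £47,428.

£47,428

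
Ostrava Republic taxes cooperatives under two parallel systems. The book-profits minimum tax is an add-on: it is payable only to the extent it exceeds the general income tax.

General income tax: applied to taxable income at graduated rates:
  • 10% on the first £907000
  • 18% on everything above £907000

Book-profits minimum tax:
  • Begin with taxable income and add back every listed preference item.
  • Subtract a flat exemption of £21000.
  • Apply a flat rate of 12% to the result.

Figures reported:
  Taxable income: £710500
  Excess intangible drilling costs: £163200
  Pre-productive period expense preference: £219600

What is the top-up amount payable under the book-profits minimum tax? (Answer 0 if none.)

£57626

Book-profits minimum tax:
  Adjusted income: £710500 + £163200 + £219600 = £1093300
  Less exemption £21000 → base £1072300
  £1072300 × 12% = £128676

General income tax:
  £710500 × 10% = £71050

Excess of book-profits minimum tax over general income tax: £128676 − £71050 = £57626.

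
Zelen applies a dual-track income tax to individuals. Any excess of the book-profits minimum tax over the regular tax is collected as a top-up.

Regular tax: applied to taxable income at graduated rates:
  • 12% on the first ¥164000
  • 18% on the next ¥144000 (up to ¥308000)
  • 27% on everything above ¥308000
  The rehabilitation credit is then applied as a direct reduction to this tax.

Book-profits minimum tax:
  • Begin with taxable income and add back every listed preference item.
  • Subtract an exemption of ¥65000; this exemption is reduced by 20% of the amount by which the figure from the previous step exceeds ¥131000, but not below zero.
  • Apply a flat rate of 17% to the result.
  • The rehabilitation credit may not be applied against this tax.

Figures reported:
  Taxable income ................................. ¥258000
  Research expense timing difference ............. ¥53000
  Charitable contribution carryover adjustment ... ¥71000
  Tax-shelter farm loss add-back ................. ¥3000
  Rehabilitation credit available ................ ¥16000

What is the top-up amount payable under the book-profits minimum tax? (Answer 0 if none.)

Book-profits minimum tax:
  Adjusted income: ¥258000 + ¥53000 + ¥71000 + ¥3000 = ¥385000
  Exemption: ¥65000 − 20% × (¥385000 − ¥131000) = ¥65000 − ¥50800 = ¥14200
  Base: ¥385000 − ¥14200 = ¥370800
  ¥370800 × 17% = ¥63036

Regular tax:
  ¥164000 × 12% = ¥19680
  ¥94000 × 18% = ¥16920
  → ¥36600
  Less rehabilitation credit ¥16000 → ¥20600

Excess of book-profits minimum tax over regular tax: ¥63036 − ¥20600 = ¥42436.

¥42436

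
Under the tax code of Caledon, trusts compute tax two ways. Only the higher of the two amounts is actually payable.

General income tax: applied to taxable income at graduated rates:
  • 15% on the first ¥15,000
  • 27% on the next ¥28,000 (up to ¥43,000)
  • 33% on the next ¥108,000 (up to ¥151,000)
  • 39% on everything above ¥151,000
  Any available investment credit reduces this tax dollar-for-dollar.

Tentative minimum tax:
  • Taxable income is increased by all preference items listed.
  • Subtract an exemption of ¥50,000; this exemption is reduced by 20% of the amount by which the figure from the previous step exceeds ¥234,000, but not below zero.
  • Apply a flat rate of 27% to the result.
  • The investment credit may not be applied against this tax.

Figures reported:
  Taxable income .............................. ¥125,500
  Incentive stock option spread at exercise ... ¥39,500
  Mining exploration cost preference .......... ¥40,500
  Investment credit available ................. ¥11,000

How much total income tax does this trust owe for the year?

¥41,985

General income tax:
  ¥15,000 × 15% = ¥2,250
  ¥28,000 × 27% = ¥7,560
  ¥82,500 × 33% = ¥27,225
  → ¥37,035
  Less investment credit ¥11,000 → ¥26,035

Tentative minimum tax:
  Adjusted income: ¥125,500 + ¥39,500 + ¥40,500 = ¥205,500
  Exemption: ¥205,500 ≤ ¥234,000, so full ¥50,000 applies
  Base: ¥205,500 − ¥50,000 = ¥155,500
  ¥155,500 × 27% = ¥41,985

¥41,985 > ¥26,035, so the tentative minimum tax is the binding amount.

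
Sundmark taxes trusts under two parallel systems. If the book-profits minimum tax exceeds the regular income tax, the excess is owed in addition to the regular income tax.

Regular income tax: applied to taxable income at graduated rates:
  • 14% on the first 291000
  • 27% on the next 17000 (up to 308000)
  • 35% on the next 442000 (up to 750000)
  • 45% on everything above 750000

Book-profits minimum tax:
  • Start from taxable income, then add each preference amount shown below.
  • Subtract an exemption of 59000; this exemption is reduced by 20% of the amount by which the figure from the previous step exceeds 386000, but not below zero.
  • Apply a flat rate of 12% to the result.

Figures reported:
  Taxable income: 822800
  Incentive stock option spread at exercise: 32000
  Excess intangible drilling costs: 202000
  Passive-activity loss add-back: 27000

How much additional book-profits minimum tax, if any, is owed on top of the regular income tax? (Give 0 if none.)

0

Regular income tax:
  291000 × 14% = 40740
  17000 × 27% = 4590
  442000 × 35% = 154700
  72800 × 45% = 32760
  → 232790

Book-profits minimum tax:
  Adjusted income: 822800 + 32000 + 202000 + 27000 = 1083800
  Exemption: 20% × (1083800 − 386000) = 139560 ≥ 59000, so the exemption is fully phased out
  Base: 1083800 − 0 = 1083800
  1083800 × 12% = 130056

130056 ≤ 232790, so no add-on is due.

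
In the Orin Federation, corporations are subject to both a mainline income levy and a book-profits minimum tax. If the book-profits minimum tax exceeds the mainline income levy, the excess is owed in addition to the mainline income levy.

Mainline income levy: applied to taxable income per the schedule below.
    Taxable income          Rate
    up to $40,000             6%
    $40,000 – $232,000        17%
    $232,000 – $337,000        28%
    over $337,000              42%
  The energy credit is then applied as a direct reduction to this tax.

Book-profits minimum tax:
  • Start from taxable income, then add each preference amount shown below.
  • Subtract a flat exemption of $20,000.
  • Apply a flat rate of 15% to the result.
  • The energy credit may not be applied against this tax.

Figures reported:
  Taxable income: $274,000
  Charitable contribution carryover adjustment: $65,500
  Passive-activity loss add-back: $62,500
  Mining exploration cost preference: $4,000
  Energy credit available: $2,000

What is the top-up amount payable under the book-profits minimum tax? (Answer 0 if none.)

Mainline income levy:
  $40,000 × 6% = $2,400
  $192,000 × 17% = $32,640
  $42,000 × 28% = $11,760
  → $46,800
  Less energy credit $2,000 → $44,800

Book-profits minimum tax:
  Adjusted income: $274,000 + $65,500 + $62,500 + $4,000 = $406,000
  Less exemption $20,000 → base $386,000
  $386,000 × 15% = $57,900

Excess of book-profits minimum tax over mainline income levy: $57,900 − $44,800 = $13,100.

$13,100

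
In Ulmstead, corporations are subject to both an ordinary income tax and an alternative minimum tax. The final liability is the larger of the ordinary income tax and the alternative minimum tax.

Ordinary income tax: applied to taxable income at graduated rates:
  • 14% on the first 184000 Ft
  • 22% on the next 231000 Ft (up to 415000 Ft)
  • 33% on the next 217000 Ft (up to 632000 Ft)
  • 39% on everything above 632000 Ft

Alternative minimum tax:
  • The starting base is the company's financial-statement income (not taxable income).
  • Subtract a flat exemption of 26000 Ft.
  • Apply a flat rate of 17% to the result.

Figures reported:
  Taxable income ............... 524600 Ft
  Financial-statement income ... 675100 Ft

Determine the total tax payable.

Ordinary income tax:
  184000 Ft × 14% = 25760 Ft
  231000 Ft × 22% = 50820 Ft
  109600 Ft × 33% = 36168 Ft
  → 112748 Ft

Alternative minimum tax:
  Base (financial-statement income): 675100 Ft
  Less exemption 26000 Ft → base 649100 Ft
  649100 Ft × 17% = 110347 Ft

112748 Ft > 110347 Ft, so the ordinary income tax governs.

112748 Ft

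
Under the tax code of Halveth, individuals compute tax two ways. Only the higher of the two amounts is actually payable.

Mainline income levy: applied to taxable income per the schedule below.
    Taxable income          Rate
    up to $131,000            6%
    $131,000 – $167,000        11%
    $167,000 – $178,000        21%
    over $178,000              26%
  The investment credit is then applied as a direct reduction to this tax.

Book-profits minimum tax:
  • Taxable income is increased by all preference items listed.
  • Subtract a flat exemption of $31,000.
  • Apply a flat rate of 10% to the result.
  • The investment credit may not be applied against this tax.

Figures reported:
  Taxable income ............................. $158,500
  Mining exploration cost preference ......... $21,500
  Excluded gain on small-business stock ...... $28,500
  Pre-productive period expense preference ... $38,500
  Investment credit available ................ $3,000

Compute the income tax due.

$21,600

Mainline income levy:
  $131,000 × 6% = $7,860
  $27,500 × 11% = $3,025
  → $10,885
  Less investment credit $3,000 → $7,885

Book-profits minimum tax:
  Adjusted income: $158,500 + $21,500 + $28,500 + $38,500 = $247,000
  Less exemption $31,000 → base $216,000
  $216,000 × 10% = $21,600

$21,600 > $7,885, so the book-profits minimum tax is the binding amount.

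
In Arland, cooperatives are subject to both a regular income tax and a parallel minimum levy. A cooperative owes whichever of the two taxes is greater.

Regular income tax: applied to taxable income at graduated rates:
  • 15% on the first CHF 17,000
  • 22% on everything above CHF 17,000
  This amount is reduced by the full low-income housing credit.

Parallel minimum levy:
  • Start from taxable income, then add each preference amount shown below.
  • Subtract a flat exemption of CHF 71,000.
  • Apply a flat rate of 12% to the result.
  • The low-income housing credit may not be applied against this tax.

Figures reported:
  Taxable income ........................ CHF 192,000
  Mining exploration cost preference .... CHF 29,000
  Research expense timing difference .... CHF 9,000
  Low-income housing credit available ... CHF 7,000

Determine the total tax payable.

CHF 34,050

Parallel minimum levy:
  Adjusted income: CHF 192,000 + CHF 29,000 + CHF 9,000 = CHF 230,000
  Less exemption CHF 71,000 → base CHF 159,000
  CHF 159,000 × 12% = CHF 19,080

Regular income tax:
  CHF 17,000 × 15% = CHF 2,550
  CHF 175,000 × 22% = CHF 38,500
  → CHF 41,050
  Less low-income housing credit CHF 7,000 → CHF 34,050

CHF 34,050 > CHF 19,080, so the regular income tax governs.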